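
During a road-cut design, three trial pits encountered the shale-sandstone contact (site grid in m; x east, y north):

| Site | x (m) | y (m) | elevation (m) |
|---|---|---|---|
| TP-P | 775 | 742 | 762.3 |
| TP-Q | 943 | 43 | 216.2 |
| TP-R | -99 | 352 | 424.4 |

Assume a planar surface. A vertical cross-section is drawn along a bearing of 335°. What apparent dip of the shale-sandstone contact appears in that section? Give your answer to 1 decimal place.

Let the plane be z = a·x + b·y + c.
TP-Q−TP-P: 168a − 699b = −546.1;  TP-R−TP-P: −874a − 390b = −337.9.
Solving gives a = 0.03432, b = 0.78951.
Unit vector along 335° is (sin 335°, cos 335°) = (-0.4226, 0.9063).
Slope in that direction = a·(-0.4226) + b·(0.9063) = 0.70103.
Apparent dip = arctan|0.70103| = 35.0° (true dip is 38.3°, so apparent ≤ true as expected).

35.0°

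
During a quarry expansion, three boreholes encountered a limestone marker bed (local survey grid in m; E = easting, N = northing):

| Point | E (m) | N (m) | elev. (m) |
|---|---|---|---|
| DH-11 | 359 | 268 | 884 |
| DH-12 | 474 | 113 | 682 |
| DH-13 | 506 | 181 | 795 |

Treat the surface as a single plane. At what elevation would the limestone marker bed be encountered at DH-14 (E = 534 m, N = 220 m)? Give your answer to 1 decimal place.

Let the plane be z = a·E + b·N + c.
DH-12−DH-11: 115a − 155b = −202;  DH-13−DH-11: 147a − 87b = −89.
Solving gives a = 0.29570, b = 1.52261.
Then c = 884 − a·359 − b·268 = 369.78.
At (534, 220): z = 157.9 + 335.0 + 369.78 = 862.7 m.

862.7 m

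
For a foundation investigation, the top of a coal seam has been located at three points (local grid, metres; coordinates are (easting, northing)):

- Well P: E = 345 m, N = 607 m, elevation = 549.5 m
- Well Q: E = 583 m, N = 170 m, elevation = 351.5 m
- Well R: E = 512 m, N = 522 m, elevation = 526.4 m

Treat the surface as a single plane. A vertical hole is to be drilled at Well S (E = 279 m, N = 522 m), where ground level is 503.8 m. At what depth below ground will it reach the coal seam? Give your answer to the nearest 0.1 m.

Two edge vectors: Well P→Well Q = (238, -437, -198), Well P→Well R = (167, -85, -23.1).
Normal n = (Well P→Well Q) × (Well P→Well R) = (-6735.3, -27568.2, 52749).
So ∂z/∂E = −n_x/n_z = 0.12769 and ∂z/∂N = −n_y/n_z = 0.52263.
Intercept c from Well P: 549.5 − 44.05 − 317.24 = 188.21.
At (279, 522): z_contact = 35.62 + 272.81 + 188.21 = 496.65 m.
Depth below ground = 503.8 − 496.65 = 7.2 m.

7.2 m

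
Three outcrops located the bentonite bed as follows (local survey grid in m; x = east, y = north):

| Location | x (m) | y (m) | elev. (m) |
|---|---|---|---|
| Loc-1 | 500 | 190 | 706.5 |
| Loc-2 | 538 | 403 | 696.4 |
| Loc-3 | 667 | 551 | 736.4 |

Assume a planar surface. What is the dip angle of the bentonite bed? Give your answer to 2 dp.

25.46°

Let the plane be z = a·x + b·y + c.
Loc-2−Loc-1: 38a + 213b = −10.1;  Loc-3−Loc-1: 167a + 361b = 29.9.
Solving gives a = 0.45828, b = −0.12918.
Gradient magnitude |∇z| = √(a² + b²) = √(0.21002 + 0.01669) = 0.47614.
True dip = arctan(0.47614) = 25.46°, dipping toward WNW (azimuth ≈ 286°).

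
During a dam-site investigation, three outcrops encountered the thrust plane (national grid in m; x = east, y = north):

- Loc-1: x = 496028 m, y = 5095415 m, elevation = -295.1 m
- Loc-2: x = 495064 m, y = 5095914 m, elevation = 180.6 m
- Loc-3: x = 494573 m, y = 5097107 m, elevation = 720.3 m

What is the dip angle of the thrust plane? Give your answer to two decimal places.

24.56°

Two edge vectors: Loc-1→Loc-2 = (-964, 499, 475.7), Loc-1→Loc-3 = (-1455, 1692, 1015.4).
Normal n = (Loc-1→Loc-2) × (Loc-1→Loc-3) = (-298199.8, 286702.1, -905043).
So ∂z/∂x = −n_x/n_z = −0.32949 and ∂z/∂y = −n_y/n_z = 0.31678.
Gradient magnitude |∇z| = √(a² + b²) = √(0.10856 + 0.10035) = 0.45707.
True dip = arctan(0.45707) = 24.56°, dipping toward SE (azimuth ≈ 134°).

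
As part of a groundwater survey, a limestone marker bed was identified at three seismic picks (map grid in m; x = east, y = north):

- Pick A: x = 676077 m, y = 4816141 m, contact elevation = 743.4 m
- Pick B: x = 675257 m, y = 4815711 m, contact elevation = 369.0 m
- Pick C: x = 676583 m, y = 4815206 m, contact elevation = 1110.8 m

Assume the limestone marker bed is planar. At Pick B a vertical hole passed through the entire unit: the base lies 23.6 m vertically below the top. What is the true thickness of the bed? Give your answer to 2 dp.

Two edge vectors: Pick A→Pick B = (-820, -430, -374.4), Pick A→Pick C = (506, -935, 367.4).
Normal n = (Pick A→Pick B) × (Pick A→Pick C) = (-508046, 111821.6, 984280).
So ∂z/∂x = −n_x/n_z = 0.51616 and ∂z/∂y = −n_y/n_z = −0.11361.
|∇z| = √(a²+b²) = 0.52851, so dip δ = arctan(0.52851) = 27.86°.
True thickness = vertical thickness × cos δ = 23.6 × cos 27.86° = 20.87 m.

20.87 m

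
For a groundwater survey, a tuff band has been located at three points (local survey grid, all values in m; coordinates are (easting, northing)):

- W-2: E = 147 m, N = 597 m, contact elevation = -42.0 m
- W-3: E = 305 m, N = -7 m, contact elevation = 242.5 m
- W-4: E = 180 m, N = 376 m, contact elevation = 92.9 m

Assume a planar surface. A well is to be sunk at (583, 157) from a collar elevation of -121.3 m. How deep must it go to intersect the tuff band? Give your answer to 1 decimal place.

111.8 m

Let the plane be z = a·E + b·N + c.
W-3−W-2: 158a − 604b = 284.5;  W-4−W-2: 33a − 221b = 134.9.
Solving gives a = −1.24150, b = −0.79579.
Then c = -42 − a·147 − b·597 = 615.59.
At (583, 157): z_contact = −723.79 − 124.94 + 615.59 = -233.15 m.
Depth below ground = -121.3 − (-233.15) = 111.8 m.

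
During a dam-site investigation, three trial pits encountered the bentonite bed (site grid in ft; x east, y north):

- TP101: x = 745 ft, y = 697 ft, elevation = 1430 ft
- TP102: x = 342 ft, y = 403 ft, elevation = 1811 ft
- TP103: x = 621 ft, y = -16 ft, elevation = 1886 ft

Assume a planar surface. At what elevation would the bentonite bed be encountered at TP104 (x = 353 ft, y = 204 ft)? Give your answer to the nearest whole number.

1913 ft

Let the plane be z = a·x + b·y + c.
TP102−TP101: −403a − 294b = 381;  TP103−TP101: −124a − 713b = 456.
Solving gives a = −0.54842, b = −0.54417.
Then c = 1430 − a·745 − b·697 = 2217.86.
At (353, 204): z = −193.6 − 111.0 + 2217.86 = 1913.3 ft.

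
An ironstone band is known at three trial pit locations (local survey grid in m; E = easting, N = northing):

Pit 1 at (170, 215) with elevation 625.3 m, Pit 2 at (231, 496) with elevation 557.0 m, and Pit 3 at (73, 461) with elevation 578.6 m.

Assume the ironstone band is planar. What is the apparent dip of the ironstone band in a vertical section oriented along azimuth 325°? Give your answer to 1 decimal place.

7.6°

Two edge vectors: Pit 1→Pit 2 = (61, 281, -68.3), Pit 1→Pit 3 = (-97, 246, -46.7).
Normal n = (Pit 1→Pit 2) × (Pit 1→Pit 3) = (3679.1, 9473.8, 42263).
So ∂z/∂E = −n_x/n_z = −0.08705 and ∂z/∂N = −n_y/n_z = −0.22416.
Unit vector along 325° is (sin 325°, cos 325°) = (-0.5736, 0.8192).
Slope in that direction = a·(-0.5736) + b·(0.8192) = −0.13369.
Apparent dip = arctan|0.13369| = 7.6° (true dip is 13.5°, so apparent ≤ true as expected).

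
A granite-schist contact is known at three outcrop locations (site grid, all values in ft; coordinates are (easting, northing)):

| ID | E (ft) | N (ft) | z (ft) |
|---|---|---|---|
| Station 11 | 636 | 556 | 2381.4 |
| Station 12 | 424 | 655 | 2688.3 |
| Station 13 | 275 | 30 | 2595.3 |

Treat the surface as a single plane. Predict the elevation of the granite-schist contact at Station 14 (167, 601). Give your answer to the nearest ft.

Two edge vectors: Station 11→Station 12 = (-212, 99, 306.9), Station 11→Station 13 = (-361, -526, 213.9).
Normal n = (Station 11→Station 12) × (Station 11→Station 13) = (182605.5, -65444.1, 147251).
So ∂z/∂E = −n_x/n_z = −1.24010 and ∂z/∂N = −n_y/n_z = 0.44444.
Intercept c from Station 11: 2381.4 + 788.70 − 247.11 = 2922.99.
At (167, 601): z = −207.1 + 267.1 + 2922.99 = 2983.0 ft.

2983 ft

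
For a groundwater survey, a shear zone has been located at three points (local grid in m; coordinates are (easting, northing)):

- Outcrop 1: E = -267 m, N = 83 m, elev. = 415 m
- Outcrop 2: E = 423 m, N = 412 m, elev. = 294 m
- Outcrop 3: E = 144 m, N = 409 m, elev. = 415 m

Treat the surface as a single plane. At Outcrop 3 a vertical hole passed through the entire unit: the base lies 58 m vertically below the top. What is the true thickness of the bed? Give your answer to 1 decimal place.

47.3 m

Two edge vectors: Outcrop 1→Outcrop 2 = (690, 329, -121), Outcrop 1→Outcrop 3 = (411, 326, 0).
Normal n = (Outcrop 1→Outcrop 2) × (Outcrop 1→Outcrop 3) = (39446, -49731, 89721).
So ∂z/∂E = −n_x/n_z = −0.43965 and ∂z/∂N = −n_y/n_z = 0.55428.
|∇z| = √(a²+b²) = 0.70748, so dip δ = arctan(0.70748) = 35.28°.
True thickness = vertical thickness × cos δ = 58 × cos 35.28° = 47.3 m.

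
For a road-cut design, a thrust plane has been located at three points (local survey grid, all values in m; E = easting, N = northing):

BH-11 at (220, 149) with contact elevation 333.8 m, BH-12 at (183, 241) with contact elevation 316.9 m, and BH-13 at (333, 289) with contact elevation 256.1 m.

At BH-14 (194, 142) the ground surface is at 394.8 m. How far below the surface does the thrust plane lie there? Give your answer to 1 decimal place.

Let the plane be z = a·E + b·N + c.
BH-12−BH-11: −37a + 92b = −16.9;  BH-13−BH-11: 113a + 140b = −77.7.
Solving gives a = −0.30704, b = −0.30718.
Then c = 333.8 − a·220 − b·149 = 447.12.
At (194, 142): z_contact = −59.57 − 43.62 + 447.12 = 343.93 m.
Depth below ground = 394.8 − 343.93 = 50.9 m.

50.9 m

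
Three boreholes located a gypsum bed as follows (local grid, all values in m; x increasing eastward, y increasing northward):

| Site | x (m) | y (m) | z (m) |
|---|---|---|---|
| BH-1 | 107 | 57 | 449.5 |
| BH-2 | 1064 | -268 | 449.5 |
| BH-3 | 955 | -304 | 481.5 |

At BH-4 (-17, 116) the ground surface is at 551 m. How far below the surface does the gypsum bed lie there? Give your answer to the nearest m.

109 m

Two edge vectors: BH-1→BH-2 = (957, -325, 0), BH-1→BH-3 = (848, -361, 32).
Normal n = (BH-1→BH-2) × (BH-1→BH-3) = (-10400, -30624, -69877).
So ∂z/∂x = −n_x/n_z = −0.14883 and ∂z/∂y = −n_y/n_z = −0.43826.
Intercept c from BH-1: 449.5 + 15.93 + 24.98 = 490.41.
At (-17, 116): z_contact = 2.5 − 50.8 + 490.41 = 442.1 m.
Depth below ground = 551 − 442.1 = 109 m.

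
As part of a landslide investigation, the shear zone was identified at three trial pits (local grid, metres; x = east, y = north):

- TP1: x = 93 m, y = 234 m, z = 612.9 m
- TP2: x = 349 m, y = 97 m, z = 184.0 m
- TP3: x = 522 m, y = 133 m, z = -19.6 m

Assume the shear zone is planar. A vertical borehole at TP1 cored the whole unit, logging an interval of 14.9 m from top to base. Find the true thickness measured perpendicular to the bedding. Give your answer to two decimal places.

8.35 m

Let the plane be z = a·x + b·y + c.
TP2−TP1: 256a − 137b = −428.9;  TP3−TP1: 429a − 101b = −632.5.
Solving gives a = −1.31645, b = 0.67072.
|∇z| = √(a²+b²) = 1.47747, so dip δ = arctan(1.47747) = 55.91°.
True thickness = vertical thickness × cos δ = 14.9 × cos 55.91° = 8.35 m.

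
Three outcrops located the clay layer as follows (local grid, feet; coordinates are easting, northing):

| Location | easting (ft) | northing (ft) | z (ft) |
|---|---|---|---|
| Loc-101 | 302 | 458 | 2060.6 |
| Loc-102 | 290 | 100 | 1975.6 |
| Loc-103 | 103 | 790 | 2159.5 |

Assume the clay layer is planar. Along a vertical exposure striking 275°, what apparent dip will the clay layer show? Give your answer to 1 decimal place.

Two edge vectors: Loc-101→Loc-102 = (-12, -358, -85), Loc-101→Loc-103 = (-199, 332, 98.9).
Normal n = (Loc-101→Loc-102) × (Loc-101→Loc-103) = (-7186.2, 18101.8, -75226).
So ∂z/∂easting = −n_x/n_z = −0.09553 and ∂z/∂northing = −n_y/n_z = 0.24063.
Unit vector along 275° is (sin 275°, cos 275°) = (-0.9962, 0.0872).
Slope in that direction = a·(-0.9962) + b·(0.0872) = 0.11614.
Apparent dip = arctan|0.11614| = 6.6° (true dip is 14.5°, so apparent ≤ true as expected).

6.6°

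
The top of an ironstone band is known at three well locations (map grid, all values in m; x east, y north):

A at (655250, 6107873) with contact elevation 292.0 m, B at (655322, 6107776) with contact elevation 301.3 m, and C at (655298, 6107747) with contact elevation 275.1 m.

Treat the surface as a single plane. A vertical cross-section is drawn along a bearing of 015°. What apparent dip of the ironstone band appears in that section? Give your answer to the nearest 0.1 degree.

Let the plane be z = a·x + b·y + c.
B−A: 72a − 97b = 9.3;  C−A: 48a − 126b = −16.9.
Solving gives a = 0.63657, b = 0.37663.
Unit vector along 015° is (sin 15°, cos 15°) = (0.2588, 0.9659).
Slope in that direction = a·(0.2588) + b·(0.9659) = 0.52855.
Apparent dip = arctan|0.52855| = 27.9° (true dip is 36.5°, so apparent ≤ true as expected).

27.9°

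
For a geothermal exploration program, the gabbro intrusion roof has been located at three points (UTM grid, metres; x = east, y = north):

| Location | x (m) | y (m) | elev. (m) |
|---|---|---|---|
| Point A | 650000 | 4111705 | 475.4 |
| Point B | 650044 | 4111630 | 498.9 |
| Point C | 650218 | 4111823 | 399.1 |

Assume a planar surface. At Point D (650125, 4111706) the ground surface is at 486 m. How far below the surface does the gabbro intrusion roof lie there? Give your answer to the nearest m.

Two edge vectors: Point A→Point B = (44, -75, 23.5), Point A→Point C = (218, 118, -76.3).
Normal n = (Point A→Point B) × (Point A→Point C) = (2949.5, 8480.2, 21542).
So ∂z/∂x = −n_x/n_z = −0.13691858 and ∂z/∂y = −n_y/n_z = −0.39365890.
Intercept c from Point A: 475.4 + 88997.08 + 1618609.26 = 1708081.74.
At (650125, 4111706): z_contact = −89014.2 − 1618609.7 + 1708081.74 = 457.9 m.
Depth below ground = 486 − 457.9 = 28 m.

28 m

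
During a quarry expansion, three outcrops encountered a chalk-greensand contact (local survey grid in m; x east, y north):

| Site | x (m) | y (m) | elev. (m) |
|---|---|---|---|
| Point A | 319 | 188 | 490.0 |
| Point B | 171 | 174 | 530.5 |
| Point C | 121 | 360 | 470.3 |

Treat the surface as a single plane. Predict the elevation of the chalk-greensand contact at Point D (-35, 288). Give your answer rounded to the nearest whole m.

535 m

Two edge vectors: Point A→Point B = (-148, -14, 40.5), Point A→Point C = (-198, 172, -19.7).
Normal n = (Point A→Point B) × (Point A→Point C) = (-6690.2, -10934.6, -28228).
So ∂z/∂x = −n_x/n_z = −0.23701 and ∂z/∂y = −n_y/n_z = −0.38737.
Intercept c from Point A: 490 + 75.60 + 72.83 = 638.43.
At (-35, 288): z = 8.3 − 111.6 + 638.43 = 535.2 m.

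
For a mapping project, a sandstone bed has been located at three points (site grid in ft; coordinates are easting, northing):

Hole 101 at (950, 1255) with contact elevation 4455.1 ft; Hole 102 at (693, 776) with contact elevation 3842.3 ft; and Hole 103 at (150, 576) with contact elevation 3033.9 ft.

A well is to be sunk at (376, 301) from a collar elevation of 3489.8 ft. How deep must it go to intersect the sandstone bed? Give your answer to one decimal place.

Two edge vectors: Hole 101→Hole 102 = (-257, -479, -612.8), Hole 101→Hole 103 = (-800, -679, -1421.2).
Normal n = (Hole 101→Hole 102) × (Hole 101→Hole 103) = (264663.6, 124991.6, -208697).
So ∂z/∂easting = −n_x/n_z = 1.268172 and ∂z/∂northing = −n_y/n_z = 0.598914.
Intercept c from Hole 101: 4455.1 − 1204.76 − 751.64 = 2498.70.
At (376, 301): z_contact = 476.83 + 180.27 + 2498.70 = 3155.81 ft.
Depth below ground = 3489.8 − 3155.81 = 334.0 ft.

334.0 ft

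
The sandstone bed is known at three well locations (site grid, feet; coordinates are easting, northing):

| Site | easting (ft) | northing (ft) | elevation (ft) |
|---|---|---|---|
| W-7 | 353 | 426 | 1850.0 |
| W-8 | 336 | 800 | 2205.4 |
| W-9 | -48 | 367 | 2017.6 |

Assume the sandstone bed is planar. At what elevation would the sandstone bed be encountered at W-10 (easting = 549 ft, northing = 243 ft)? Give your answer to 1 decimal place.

1572.1 ft

Two edge vectors: W-7→W-8 = (-17, 374, 355.4), W-7→W-9 = (-401, -59, 167.6).
Normal n = (W-7→W-8) × (W-7→W-9) = (83651, -139666.2, 150977).
So ∂z/∂easting = −n_x/n_z = −0.55406 and ∂z/∂northing = −n_y/n_z = 0.92508.
Intercept c from W-7: 1850 + 195.58 − 394.09 = 1651.50.
At (549, 243): z = −304.2 + 224.8 + 1651.50 = 1572.1 ft.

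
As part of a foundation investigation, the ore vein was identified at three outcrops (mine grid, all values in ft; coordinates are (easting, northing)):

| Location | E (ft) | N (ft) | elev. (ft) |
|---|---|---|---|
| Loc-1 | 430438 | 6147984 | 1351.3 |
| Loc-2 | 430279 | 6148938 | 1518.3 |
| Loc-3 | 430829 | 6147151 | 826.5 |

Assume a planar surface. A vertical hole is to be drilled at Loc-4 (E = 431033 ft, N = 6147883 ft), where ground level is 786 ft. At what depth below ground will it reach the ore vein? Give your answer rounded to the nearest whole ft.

321 ft

Two edge vectors: Loc-1→Loc-2 = (-159, 954, 167), Loc-1→Loc-3 = (391, -833, -524.8).
Normal n = (Loc-1→Loc-2) × (Loc-1→Loc-3) = (-361548.2, -18146.2, -240567).
So ∂z/∂E = −n_x/n_z = −1.50290023 and ∂z/∂N = −n_y/n_z = −0.07543096.
Intercept c from Loc-1: 1351.3 + 646905.37 + 463748.34 = 1112005.01.
At (431033, 6147883): z_contact = −647799.6 − 463740.7 + 1112005.01 = 464.7 ft.
Depth below ground = 786 − 464.7 = 321 ft.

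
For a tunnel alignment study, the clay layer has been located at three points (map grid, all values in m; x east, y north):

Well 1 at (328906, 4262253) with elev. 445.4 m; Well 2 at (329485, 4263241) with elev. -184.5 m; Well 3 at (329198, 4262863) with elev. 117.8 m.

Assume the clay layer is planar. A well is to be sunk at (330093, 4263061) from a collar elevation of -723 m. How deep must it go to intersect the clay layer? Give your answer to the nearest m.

Two edge vectors: Well 1→Well 2 = (579, 988, -629.9), Well 1→Well 3 = (292, 610, -327.6).
Normal n = (Well 1→Well 2) × (Well 1→Well 3) = (60570.2, 5749.6, 64694).
So ∂z/∂x = −n_x/n_z = −0.93625684 and ∂z/∂y = −n_y/n_z = −0.08887378.
Intercept c from Well 1: 445.4 + 307940.49 + 378802.51 = 687188.41.
At (330093, 4263061): z_contact = −309051.8 − 378874.3 + 687188.41 = -737.7 m.
Depth below ground = -723 − (-737.7) = 15 m.

15 m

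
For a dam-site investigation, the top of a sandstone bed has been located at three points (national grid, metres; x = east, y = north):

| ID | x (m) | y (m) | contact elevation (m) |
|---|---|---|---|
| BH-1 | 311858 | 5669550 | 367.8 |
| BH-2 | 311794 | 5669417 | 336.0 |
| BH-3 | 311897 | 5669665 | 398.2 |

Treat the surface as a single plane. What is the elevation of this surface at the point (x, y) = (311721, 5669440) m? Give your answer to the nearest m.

Let the plane be z = a·x + b·y + c.
BH-2−BH-1: −64a − 133b = −31.8;  BH-3−BH-1: 39a + 115b = 30.4.
Solving gives a = −0.17772665, b = 0.32462034.
Then c = 367.8 − a·311858 − b·5669550 = −1784657.98.
At (311721, 5669440): z = −55401.1 + 1840415.5 − 1784657.98 = 356.4 m.

356 m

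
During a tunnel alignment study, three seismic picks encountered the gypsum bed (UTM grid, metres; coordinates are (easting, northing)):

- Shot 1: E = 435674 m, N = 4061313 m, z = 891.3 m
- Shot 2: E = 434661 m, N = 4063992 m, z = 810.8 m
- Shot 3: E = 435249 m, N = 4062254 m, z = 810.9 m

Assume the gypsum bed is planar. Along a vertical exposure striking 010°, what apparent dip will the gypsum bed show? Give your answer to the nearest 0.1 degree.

20.9°

Let the plane be z = a·E + b·N + c.
Shot 2−Shot 1: −1013a + 2679b = −80.5;  Shot 3−Shot 1: −425a + 941b = −80.4.
Solving gives a = 0.75342, b = 0.25484.
Unit vector along 010° is (sin 10°, cos 10°) = (0.1736, 0.9848).
Slope in that direction = a·(0.1736) + b·(0.9848) = 0.38180.
Apparent dip = arctan|0.38180| = 20.9° (true dip is 38.5°, so apparent ≤ true as expected).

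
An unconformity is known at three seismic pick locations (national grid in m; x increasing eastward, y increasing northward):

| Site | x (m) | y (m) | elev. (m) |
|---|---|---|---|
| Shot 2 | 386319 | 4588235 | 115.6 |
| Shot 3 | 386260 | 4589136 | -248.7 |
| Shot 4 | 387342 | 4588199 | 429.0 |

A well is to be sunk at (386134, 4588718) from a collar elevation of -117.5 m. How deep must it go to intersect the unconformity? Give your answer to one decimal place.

7.1 m

Two edge vectors: Shot 2→Shot 3 = (-59, 901, -364.3), Shot 2→Shot 4 = (1023, -36, 313.4).
Normal n = (Shot 2→Shot 3) × (Shot 2→Shot 4) = (269258.6, -354188.3, -919599).
So ∂z/∂x = −n_x/n_z = 0.292800014 and ∂z/∂y = −n_y/n_z = −0.385155160.
Intercept c from Shot 2: 115.6 − 113114.21 + 1767182.39 = 1654183.78.
At (386134, 4588718): z_contact = 113060.04 − 1767368.42 + 1654183.78 = -124.60 m.
Depth below ground = -117.5 − (-124.60) = 7.1 m.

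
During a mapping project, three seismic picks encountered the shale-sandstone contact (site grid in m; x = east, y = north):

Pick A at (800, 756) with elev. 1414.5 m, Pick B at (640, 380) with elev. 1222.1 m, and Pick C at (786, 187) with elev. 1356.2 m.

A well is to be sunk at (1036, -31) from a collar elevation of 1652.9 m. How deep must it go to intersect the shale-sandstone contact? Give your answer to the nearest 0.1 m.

58.4 m

Let the plane be z = a·x + b·y + c.
Pick B−Pick A: −160a − 376b = −192.4;  Pick C−Pick A: −14a − 569b = −58.3.
Solving gives a = 1.020738, b = 0.077346.
Then c = 1414.5 − a·800 − b·756 = 539.44.
At (1036, -31): z_contact = 1057.48 − 2.40 + 539.44 = 1594.52 m.
Depth below ground = 1652.9 − 1594.52 = 58.4 m.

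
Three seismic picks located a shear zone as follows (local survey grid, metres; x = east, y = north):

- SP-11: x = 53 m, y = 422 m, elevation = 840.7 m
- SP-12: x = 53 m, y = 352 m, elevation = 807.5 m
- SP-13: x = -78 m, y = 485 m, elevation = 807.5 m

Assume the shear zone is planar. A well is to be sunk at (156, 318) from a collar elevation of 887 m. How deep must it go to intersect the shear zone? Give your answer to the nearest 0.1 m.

Two edge vectors: SP-11→SP-12 = (0, -70, -33.2), SP-11→SP-13 = (-131, 63, -33.2).
Normal n = (SP-11→SP-12) × (SP-11→SP-13) = (4415.6, 4349.2, -9170).
So ∂z/∂x = −n_x/n_z = 0.48153 and ∂z/∂y = −n_y/n_z = 0.47429.
Intercept c from SP-11: 840.7 − 25.52 − 200.15 = 615.03.
At (156, 318): z_contact = 75.12 + 150.82 + 615.03 = 840.97 m.
Depth below ground = 887 − 840.97 = 46.0 m.

46.0 m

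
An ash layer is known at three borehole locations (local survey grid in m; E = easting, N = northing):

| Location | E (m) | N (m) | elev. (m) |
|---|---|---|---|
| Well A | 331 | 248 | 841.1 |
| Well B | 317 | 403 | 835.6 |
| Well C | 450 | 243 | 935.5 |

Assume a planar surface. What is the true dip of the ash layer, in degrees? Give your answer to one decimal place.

38.5°

Let the plane be z = a·E + b·N + c.
Well B−Well A: −14a + 155b = −5.5;  Well C−Well A: 119a − 5b = 94.4.
Solving gives a = 0.79480, b = 0.03630.
Gradient magnitude |∇z| = √(a² + b²) = √(0.63171 + 0.00132) = 0.79563.
True dip = arctan(0.79563) = 38.5°, dipping toward W (azimuth ≈ 267°).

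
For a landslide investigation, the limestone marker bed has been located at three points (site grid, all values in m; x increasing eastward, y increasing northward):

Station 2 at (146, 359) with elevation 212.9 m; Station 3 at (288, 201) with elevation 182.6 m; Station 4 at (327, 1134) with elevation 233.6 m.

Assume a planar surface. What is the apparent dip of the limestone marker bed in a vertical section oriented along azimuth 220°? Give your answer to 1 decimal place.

Two edge vectors: Station 2→Station 3 = (142, -158, -30.3), Station 2→Station 4 = (181, 775, 20.7).
Normal n = (Station 2→Station 3) × (Station 2→Station 4) = (20211.9, -8423.7, 138648).
So ∂z/∂x = −n_x/n_z = −0.14578 and ∂z/∂y = −n_y/n_z = 0.06076.
Unit vector along 220° is (sin 220°, cos 220°) = (-0.6428, -0.7660).
Slope in that direction = a·(-0.6428) + b·(-0.7660) = 0.04716.
Apparent dip = arctan|0.04716| = 2.7° (true dip is 9.0°, so apparent ≤ true as expected).

2.7°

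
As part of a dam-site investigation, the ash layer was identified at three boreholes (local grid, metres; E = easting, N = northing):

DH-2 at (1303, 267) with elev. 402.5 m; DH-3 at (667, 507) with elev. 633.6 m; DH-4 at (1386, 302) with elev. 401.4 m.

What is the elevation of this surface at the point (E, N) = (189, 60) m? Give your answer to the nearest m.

532 m

Two edge vectors: DH-2→DH-3 = (-636, 240, 231.1), DH-2→DH-4 = (83, 35, -1.1).
Normal n = (DH-2→DH-3) × (DH-2→DH-4) = (-8352.5, 18481.7, -42180).
So ∂z/∂E = −n_x/n_z = −0.19802 and ∂z/∂N = −n_y/n_z = 0.43816.
Intercept c from DH-2: 402.5 + 258.02 − 116.99 = 543.53.
At (189, 60): z = −37.4 + 26.3 + 543.53 = 532.4 m.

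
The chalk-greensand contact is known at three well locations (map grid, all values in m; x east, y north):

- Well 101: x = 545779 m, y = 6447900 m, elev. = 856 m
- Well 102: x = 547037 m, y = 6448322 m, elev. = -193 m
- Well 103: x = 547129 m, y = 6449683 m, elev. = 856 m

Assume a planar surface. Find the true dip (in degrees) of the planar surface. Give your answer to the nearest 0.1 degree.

Two edge vectors: Well 101→Well 102 = (1258, 422, -1049), Well 101→Well 103 = (1350, 1783, 0).
Normal n = (Well 101→Well 102) × (Well 101→Well 103) = (1870367, -1416150, 1673314).
So ∂z/∂x = −n_x/n_z = −1.11776 and ∂z/∂y = −n_y/n_z = 0.84631.
Gradient magnitude |∇z| = √(a² + b²) = √(1.24939 + 0.71625) = 1.40201.
True dip = arctan(1.40201) = 54.5°, dipping toward SE (azimuth ≈ 127°).

54.5°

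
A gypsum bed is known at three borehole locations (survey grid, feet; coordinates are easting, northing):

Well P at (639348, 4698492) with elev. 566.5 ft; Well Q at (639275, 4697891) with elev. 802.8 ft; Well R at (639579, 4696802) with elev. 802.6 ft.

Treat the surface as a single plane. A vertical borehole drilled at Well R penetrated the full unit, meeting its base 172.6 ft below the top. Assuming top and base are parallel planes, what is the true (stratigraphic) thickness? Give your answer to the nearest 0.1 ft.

Two edge vectors: Well P→Well Q = (-73, -601, 236.3), Well P→Well R = (231, -1690, 236.1).
Normal n = (Well P→Well Q) × (Well P→Well R) = (257450.9, 71820.6, 262201).
So ∂z/∂easting = −n_x/n_z = −0.98188 and ∂z/∂northing = −n_y/n_z = −0.27391.
|∇z| = √(a²+b²) = 1.01937, so dip δ = arctan(1.01937) = 45.55°.
True thickness = vertical thickness × cos δ = 172.6 × cos 45.55° = 120.9 ft.

120.9 ft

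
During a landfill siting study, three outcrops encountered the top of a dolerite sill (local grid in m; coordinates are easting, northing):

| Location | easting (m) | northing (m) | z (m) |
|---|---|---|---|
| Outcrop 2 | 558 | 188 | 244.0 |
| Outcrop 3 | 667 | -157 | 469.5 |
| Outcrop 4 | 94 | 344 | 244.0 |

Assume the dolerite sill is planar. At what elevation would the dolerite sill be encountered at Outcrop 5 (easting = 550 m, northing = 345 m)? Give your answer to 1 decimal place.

131.2 m

Let the plane be z = a·easting + b·northing + c.
Outcrop 3−Outcrop 2: 109a − 345b = 225.5;  Outcrop 4−Outcrop 2: −464a + 156b = 0.
Solving gives a = −0.24587, b = −0.73130.
Then c = 244 − a·558 − b·188 = 518.68.
At (550, 345): z = −135.2 − 252.3 + 518.68 = 131.2 m.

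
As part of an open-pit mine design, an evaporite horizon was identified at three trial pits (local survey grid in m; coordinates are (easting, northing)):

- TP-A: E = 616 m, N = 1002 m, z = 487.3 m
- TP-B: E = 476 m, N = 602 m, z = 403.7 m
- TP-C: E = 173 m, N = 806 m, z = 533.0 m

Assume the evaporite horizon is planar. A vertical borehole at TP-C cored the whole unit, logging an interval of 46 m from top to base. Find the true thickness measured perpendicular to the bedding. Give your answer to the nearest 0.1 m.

43.1 m

Let the plane be z = a·E + b·N + c.
TP-B−TP-A: −140a − 400b = −83.6;  TP-C−TP-A: −443a − 196b = 45.7.
Solving gives a = −0.23147, b = 0.29002.
|∇z| = √(a²+b²) = 0.37107, so dip δ = arctan(0.37107) = 20.36°.
True thickness = vertical thickness × cos δ = 46 × cos 20.36° = 43.1 m.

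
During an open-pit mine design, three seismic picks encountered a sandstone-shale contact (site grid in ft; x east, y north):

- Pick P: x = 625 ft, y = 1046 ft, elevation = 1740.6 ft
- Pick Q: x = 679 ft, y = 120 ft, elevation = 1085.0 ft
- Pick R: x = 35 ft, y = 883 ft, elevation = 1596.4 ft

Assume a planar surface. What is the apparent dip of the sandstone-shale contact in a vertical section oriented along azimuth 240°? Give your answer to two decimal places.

21.65°

Two edge vectors: Pick P→Pick Q = (54, -926, -655.6), Pick P→Pick R = (-590, -163, -144.2).
Normal n = (Pick P→Pick Q) × (Pick P→Pick R) = (26666.4, 394590.8, -555142).
So ∂z/∂x = −n_x/n_z = 0.04804 and ∂z/∂y = −n_y/n_z = 0.71079.
Unit vector along 240° is (sin 240°, cos 240°) = (-0.8660, -0.5000).
Slope in that direction = a·(-0.8660) + b·(-0.5000) = −0.39700.
Apparent dip = arctan|0.39700| = 21.65° (true dip is 35.5°, so apparent ≤ true as expected).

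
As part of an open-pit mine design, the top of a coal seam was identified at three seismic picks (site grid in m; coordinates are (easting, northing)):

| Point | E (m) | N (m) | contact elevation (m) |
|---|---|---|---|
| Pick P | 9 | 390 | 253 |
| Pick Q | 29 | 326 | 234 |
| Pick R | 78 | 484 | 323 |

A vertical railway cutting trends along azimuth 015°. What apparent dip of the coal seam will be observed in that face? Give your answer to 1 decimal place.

Two edge vectors: Pick P→Pick Q = (20, -64, -19), Pick P→Pick R = (69, 94, 70).
Normal n = (Pick P→Pick Q) × (Pick P→Pick R) = (-2694, -2711, 6296).
So ∂z/∂E = −n_x/n_z = 0.42789 and ∂z/∂N = −n_y/n_z = 0.43059.
Unit vector along 015° is (sin 15°, cos 15°) = (0.2588, 0.9659).
Slope in that direction = a·(0.2588) + b·(0.9659) = 0.52667.
Apparent dip = arctan|0.52667| = 27.8° (true dip is 31.3°, so apparent ≤ true as expected).

27.8°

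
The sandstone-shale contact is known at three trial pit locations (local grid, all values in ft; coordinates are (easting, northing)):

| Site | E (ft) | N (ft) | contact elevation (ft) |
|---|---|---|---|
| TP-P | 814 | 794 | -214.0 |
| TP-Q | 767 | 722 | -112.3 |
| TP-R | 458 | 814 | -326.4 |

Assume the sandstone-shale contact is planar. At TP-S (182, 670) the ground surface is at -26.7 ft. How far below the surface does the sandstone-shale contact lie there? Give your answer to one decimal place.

137.8 ft

Let the plane be z = a·E + b·N + c.
TP-Q−TP-P: −47a − 72b = 101.7;  TP-R−TP-P: −356a + 20b = −112.4.
Solving gives a = 0.22801, b = −1.56134.
Then c = -214 − a·814 − b·794 = 840.10.
At (182, 670): z_contact = 41.50 − 1046.10 + 840.10 = -164.50 ft.
Depth below ground = -26.7 − (-164.50) = 137.8 ft.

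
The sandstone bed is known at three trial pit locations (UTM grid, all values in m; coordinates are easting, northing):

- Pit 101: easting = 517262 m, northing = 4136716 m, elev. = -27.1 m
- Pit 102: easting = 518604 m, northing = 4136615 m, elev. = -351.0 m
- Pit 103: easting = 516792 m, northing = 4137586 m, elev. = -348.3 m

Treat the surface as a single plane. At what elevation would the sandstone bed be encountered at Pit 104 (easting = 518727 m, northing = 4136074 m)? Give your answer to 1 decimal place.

Let the plane be z = a·easting + b·northing + c.
Pit 102−Pit 101: 1342a − 101b = −323.9;  Pit 103−Pit 101: −470a + 870b = −321.2.
Solving gives a = −0.280548716, b = −0.520756203.
Then c = -27.1 − a·517262 − b·4136716 = 2299310.61.
At (518727, 4136074): z = −145528.2 − 2153886.2 + 2299310.61 = -103.8 m.

-103.8 m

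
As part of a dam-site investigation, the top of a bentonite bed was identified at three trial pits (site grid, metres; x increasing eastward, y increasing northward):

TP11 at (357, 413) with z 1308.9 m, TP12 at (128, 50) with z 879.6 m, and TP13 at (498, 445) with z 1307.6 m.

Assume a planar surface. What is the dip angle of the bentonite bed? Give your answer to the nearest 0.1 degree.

54.9°

Let the plane be z = a·x + b·y + c.
TP12−TP11: −229a − 363b = −429.3;  TP13−TP11: 141a + 32b = −1.3.
Solving gives a = −0.32401, b = 1.38705.
Gradient magnitude |∇z| = √(a² + b²) = √(0.10498 + 1.92390) = 1.42439.
True dip = arctan(1.42439) = 54.9°, dipping toward SSE (azimuth ≈ 167°).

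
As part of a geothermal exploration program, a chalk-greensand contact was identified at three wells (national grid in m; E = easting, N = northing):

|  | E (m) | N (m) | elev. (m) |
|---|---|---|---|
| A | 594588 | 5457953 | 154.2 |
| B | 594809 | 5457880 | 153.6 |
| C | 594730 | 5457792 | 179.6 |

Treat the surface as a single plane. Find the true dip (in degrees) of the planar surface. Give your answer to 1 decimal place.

13.4°

Let the plane be z = a·E + b·N + c.
B−A: 221a − 73b = −0.6;  C−A: 142a − 161b = 25.4.
Solving gives a = −0.07737, b = −0.22600.
Gradient magnitude |∇z| = √(a² + b²) = √(0.00599 + 0.05108) = 0.23888.
True dip = arctan(0.23888) = 13.4°, dipping toward NNE (azimuth ≈ 019°).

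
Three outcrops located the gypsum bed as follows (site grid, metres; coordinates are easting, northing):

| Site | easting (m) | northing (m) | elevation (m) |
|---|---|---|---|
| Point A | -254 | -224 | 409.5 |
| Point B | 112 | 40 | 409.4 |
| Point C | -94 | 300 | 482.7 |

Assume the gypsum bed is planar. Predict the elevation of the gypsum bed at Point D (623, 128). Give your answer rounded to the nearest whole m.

359 m

Two edge vectors: Point A→Point B = (366, 264, -0.1), Point A→Point C = (160, 524, 73.2).
Normal n = (Point A→Point B) × (Point A→Point C) = (19377.2, -26807.2, 149544).
So ∂z/∂easting = −n_x/n_z = −0.12958 and ∂z/∂northing = −n_y/n_z = 0.17926.
Intercept c from Point A: 409.5 − 32.91 + 40.15 = 416.74.
At (623, 128): z = −80.7 + 22.9 + 416.74 = 359.0 m.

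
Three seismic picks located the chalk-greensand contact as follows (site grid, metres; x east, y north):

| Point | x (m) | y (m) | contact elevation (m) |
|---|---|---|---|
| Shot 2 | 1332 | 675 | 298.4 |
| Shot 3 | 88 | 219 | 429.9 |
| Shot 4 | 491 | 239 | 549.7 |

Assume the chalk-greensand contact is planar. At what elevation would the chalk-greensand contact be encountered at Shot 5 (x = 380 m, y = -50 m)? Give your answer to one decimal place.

877.2 m

Let the plane be z = a·x + b·y + c.
Shot 3−Shot 2: −1244a − 456b = 131.5;  Shot 4−Shot 2: −841a − 436b = 251.3.
Solving gives a = 0.360372, b = −1.271498.
Then c = 298.4 − a·1332 − b·675 = 676.65.
At (380, -50): z = 136.9 + 63.6 + 676.65 = 877.2 m.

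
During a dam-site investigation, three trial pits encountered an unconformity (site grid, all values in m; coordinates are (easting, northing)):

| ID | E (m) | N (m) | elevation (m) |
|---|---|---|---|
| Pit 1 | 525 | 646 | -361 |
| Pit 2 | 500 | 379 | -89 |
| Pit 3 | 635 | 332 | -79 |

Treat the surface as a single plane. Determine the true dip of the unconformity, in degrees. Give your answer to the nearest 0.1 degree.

45.8°

Let the plane be z = a·E + b·N + c.
Pit 2−Pit 1: −25a − 267b = 272;  Pit 3−Pit 1: 110a − 314b = 282.
Solving gives a = −0.27174, b = −0.99328.
Gradient magnitude |∇z| = √(a² + b²) = √(0.07384 + 0.98661) = 1.02978.
True dip = arctan(1.02978) = 45.8°, dipping toward NNE (azimuth ≈ 015°).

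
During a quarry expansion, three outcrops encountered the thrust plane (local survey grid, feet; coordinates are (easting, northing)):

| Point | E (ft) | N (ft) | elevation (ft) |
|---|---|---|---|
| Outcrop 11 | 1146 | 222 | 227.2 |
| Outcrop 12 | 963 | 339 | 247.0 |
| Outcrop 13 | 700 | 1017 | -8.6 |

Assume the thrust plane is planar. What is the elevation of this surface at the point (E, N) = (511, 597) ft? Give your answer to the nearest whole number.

Let the plane be z = a·E + b·N + c.
Outcrop 12−Outcrop 11: −183a + 117b = 19.8;  Outcrop 13−Outcrop 11: −446a + 795b = −235.8.
Solving gives a = −0.46440, b = −0.55713.
Then c = 227.2 − a·1146 − b·222 = 883.08.
At (511, 597): z = −237.3 − 332.6 + 883.08 = 313.2 ft.

313 ft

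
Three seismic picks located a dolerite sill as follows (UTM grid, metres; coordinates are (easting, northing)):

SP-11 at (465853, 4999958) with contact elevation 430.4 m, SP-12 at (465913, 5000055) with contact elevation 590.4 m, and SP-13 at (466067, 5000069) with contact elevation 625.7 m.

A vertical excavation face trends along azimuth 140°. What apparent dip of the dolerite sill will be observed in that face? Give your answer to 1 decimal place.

Let the plane be z = a·E + b·N + c.
SP-12−SP-11: 60a + 97b = 160;  SP-13−SP-11: 214a + 111b = 195.3.
Solving gives a = 0.08399, b = 1.59753.
Unit vector along 140° is (sin 140°, cos 140°) = (0.6428, -0.7660).
Slope in that direction = a·(0.6428) + b·(-0.7660) = −1.16979.
Apparent dip = arctan|1.16979| = 49.5° (true dip is 58.0°, so apparent ≤ true as expected).

49.5°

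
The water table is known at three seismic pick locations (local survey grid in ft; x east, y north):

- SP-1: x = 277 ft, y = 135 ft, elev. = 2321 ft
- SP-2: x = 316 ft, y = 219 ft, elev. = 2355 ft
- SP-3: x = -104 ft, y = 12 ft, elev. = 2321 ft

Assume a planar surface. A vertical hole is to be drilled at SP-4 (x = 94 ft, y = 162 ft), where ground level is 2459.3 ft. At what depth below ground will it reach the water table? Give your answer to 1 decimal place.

Two edge vectors: SP-1→SP-2 = (39, 84, 34), SP-1→SP-3 = (-381, -123, 0).
Normal n = (SP-1→SP-2) × (SP-1→SP-3) = (4182, -12954, 27207).
So ∂z/∂x = −n_x/n_z = −0.15371 and ∂z/∂y = −n_y/n_z = 0.47613.
Intercept c from SP-1: 2321 + 42.58 − 64.28 = 2299.30.
At (94, 162): z_contact = −14.45 + 77.13 + 2299.30 = 2361.98 ft.
Depth below ground = 2459.3 − 2361.98 = 97.3 ft.

97.3 ft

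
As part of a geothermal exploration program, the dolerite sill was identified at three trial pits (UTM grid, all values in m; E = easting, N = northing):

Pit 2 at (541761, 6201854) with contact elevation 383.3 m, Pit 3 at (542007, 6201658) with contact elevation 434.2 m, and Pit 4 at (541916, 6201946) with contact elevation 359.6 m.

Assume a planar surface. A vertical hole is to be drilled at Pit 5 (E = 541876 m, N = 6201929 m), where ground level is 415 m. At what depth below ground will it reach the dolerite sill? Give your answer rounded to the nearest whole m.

51 m

Let the plane be z = a·E + b·N + c.
Pit 3−Pit 2: 246a − 196b = 50.9;  Pit 4−Pit 2: 155a + 92b = −23.7.
Solving gives a = 0.00070927, b = −0.25880367.
Then c = 383.3 − a·541761 − b·6201854 = 1605061.60.
At (541876, 6201929): z_contact = 384.3 − 1605082.0 + 1605061.60 = 364.0 m.
Depth below ground = 415 − 364.0 = 51 m.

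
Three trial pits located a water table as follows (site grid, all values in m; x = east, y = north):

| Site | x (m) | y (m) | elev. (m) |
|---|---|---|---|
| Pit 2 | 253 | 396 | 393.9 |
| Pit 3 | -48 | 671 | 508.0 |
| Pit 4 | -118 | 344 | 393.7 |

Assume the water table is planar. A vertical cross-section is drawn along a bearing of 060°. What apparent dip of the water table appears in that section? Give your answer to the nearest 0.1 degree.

7.8°

Let the plane be z = a·x + b·y + c.
Pit 3−Pit 2: −301a + 275b = 114.1;  Pit 4−Pit 2: −371a − 52b = −0.2.
Solving gives a = −0.04995, b = 0.36023.
Unit vector along 060° is (sin 60°, cos 60°) = (0.8660, 0.5000).
Slope in that direction = a·(0.8660) + b·(0.5000) = 0.13686.
Apparent dip = arctan|0.13686| = 7.8° (true dip is 20.0°, so apparent ≤ true as expected).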